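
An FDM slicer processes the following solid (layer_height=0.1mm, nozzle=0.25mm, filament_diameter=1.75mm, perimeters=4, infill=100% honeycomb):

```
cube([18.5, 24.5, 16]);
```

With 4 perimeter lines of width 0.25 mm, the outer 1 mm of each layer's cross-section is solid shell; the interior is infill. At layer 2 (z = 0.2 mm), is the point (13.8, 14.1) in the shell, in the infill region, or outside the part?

At z = 0.2 mm: the cube is present — its section is the full 18.5×24.5 rectangle. Overall, the cross-section is a single solid region. The nearest boundary edge runs (18.50, 0.00)→(18.50, 24.50); distance from the point to it = 4.70 mm. The point is inside the cross-section and 4.70 mm from the nearest boundary — more than the 1 mm shell width (4 × 0.25), so it's in the infill interior.

infill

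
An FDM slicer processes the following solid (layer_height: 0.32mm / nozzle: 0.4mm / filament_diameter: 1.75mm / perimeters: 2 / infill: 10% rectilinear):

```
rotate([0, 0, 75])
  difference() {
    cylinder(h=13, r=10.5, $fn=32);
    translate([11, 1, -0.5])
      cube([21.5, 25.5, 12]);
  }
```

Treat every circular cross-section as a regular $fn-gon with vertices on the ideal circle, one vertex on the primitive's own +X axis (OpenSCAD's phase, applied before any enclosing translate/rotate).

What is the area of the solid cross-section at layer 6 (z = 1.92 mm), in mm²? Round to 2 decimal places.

344.14 mm²

At z = 1.92 mm: the r=10.5 cylinder contributes a regular 32-gon of circumradius 10.5 (area = (32/2)·10.500²·sin(360°/32) = 344.14 mm²); the cube at (11, 1) (footprint 21.5×25.5) is included at this height (area 548.25 mm²); Subtracting the remaining from the first: starting from the r=10.5 cylinder (344.14 mm²), the 21.5×25.5 cube at (11, 1) misses the remaining region (no effect) — area = 344.14 mm²; (rotated 75° about Z; rotation is an isometry so areas/perimeters/island counts are preserved). Overall, the cross-section is a single solid region. Net area = 344.14 mm².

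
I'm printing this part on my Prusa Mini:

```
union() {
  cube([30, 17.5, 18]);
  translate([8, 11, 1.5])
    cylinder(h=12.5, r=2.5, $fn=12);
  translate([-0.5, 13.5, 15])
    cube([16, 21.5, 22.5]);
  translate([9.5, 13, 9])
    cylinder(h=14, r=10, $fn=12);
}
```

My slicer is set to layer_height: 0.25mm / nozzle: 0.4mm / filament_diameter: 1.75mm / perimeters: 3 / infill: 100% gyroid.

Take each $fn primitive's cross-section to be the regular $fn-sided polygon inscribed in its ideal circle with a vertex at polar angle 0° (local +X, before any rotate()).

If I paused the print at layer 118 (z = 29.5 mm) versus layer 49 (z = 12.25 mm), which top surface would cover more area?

layer 49 (z = 12.25 mm)

Layer 118 (z = 29.5): the cube is not intersected at this z (z outside [0, 18]); the cylinder at (8, 11) is absent (z outside [1.5, 14]); the cube at (-0.5, 13.5) (footprint 16×21.5) is included at this height (area 344.00 mm²); the cylinder at (9.5, 13) is absent (z outside [9, 23]); Taking the union: only the 16×21.5 cube at (-0.5, 13.5) is present, so the union is just that shape — area = 344.00 mm². So its area = 344.00 mm². Layer 49 (z = 12.25): the 30×17.5 cube contributes its full rectangle (area 525.00 mm²); the r=2.5 cylinder at (8, 11) contributes a regular 12-gon of circumradius 2.5 (area = (12/2)·2.500²·sin(360°/12) = 18.75 mm²); the cube at (-0.5, 13.5) is absent (z outside [15, 37.5]); the r=10 cylinder at (9.5, 13) gives a regular 12-gon of circumradius 10 (constant along its height) (area = (12/2)·10.000²·sin(360°/12) = 300.00 mm²); Taking the union: the regions partially overlap — summed areas 843.75 mm² minus the doubly-counted overlap 252.39 mm² gives 591.36 mm² — area = 591.36 mm². So its area = 591.36 mm². Layer 49 is larger (591.36 vs 344.00 mm²).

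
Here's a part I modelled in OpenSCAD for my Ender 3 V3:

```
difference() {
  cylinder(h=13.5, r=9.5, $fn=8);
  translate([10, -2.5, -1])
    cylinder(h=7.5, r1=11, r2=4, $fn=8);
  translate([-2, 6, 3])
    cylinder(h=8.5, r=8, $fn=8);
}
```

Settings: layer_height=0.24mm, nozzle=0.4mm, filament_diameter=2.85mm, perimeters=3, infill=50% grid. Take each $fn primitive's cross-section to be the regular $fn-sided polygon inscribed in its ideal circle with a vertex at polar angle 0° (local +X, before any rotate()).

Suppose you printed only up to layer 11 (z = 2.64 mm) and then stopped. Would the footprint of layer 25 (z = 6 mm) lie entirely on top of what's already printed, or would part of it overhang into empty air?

Compare the two slices. At z = 2.64: the cylinder: section is a regular 8-gon, circumradius r=9.5 (area = (8/2)·9.500²·sin(360°/8) = 255.27 mm²); the cone at (10, -2.5) contributes a regular 8-gon of circumradius 7.603 (interpolated between r1=11 and r2=4 at t=0.485) (area = (8/2)·7.603²·sin(360°/8) = 163.48 mm²); the cylinder at (-2, 6) is not intersected at this z (z outside [3, 11.5]); After the difference (first − rest): starting from the r=9.5 cylinder (255.27 mm²), the cone at (10, -2.5) partially overlaps it — only the 50.98 mm² overlap (of its 163.48 mm²) is removed, clipping the outline — area = 204.28 mm². At z = 6: the cylinder: section is a regular 8-gon, circumradius r=9.5 (area = (8/2)·9.500²·sin(360°/8) = 255.27 mm²); the cone at (10, -2.5) contributes a regular 8-gon of circumradius 4.467 (interpolated between r1=11 and r2=4 at t=0.933) (area = (8/2)·4.467²·sin(360°/8) = 56.43 mm²); the r=8 cylinder at (-2, 6) gives a regular 8-gon of circumradius 8 (constant along its height) (area = (8/2)·8.000²·sin(360°/8) = 181.02 mm²); Subtracting the remaining from the first: starting from the r=9.5 cylinder (255.27 mm²), the cone at (10, -2.5) partially overlaps it — only the 15.23 mm² overlap (of its 56.43 mm²) is removed, clipping the outline; the r=8 cylinder at (-2, 6) partially overlaps it — only the 112.69 mm² overlap (of its 181.02 mm²) is removed, clipping the outline — area = 127.35 mm². Checking containment: at z = 6 the cross-section extends beyond the z = 2.64 cross-section by about 35.54 mm².

part overhangs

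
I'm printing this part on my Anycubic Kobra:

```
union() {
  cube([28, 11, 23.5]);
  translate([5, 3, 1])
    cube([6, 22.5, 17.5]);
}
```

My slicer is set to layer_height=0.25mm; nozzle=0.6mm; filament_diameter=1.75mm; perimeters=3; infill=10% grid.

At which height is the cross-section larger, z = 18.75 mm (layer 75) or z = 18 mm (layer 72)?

layer 72 (z = 18 mm)

Layer 75 (z = 18.75): the cube is present — its section is the full 28×11 rectangle (area 308.00 mm²); the cube at (5, 3) does not reach this height (z outside [1, 18.5]); Taking the union: only the 28×11 cube is present, so the union is just that shape — area = 308.00 mm². So its area = 308.00 mm². Layer 72 (z = 18): the cube (footprint 28×11) is included at this height (area 308.00 mm²); the cube at (5, 3) (footprint 6×22.5) is included at this height (area 135.00 mm²); Merging all regions: the regions partially overlap — summed areas 443.00 mm² minus the doubly-counted overlap 48.00 mm² gives 395.00 mm² — area = 395.00 mm². So its area = 395.00 mm². Layer 72 is larger (395.00 vs 308.00 mm²).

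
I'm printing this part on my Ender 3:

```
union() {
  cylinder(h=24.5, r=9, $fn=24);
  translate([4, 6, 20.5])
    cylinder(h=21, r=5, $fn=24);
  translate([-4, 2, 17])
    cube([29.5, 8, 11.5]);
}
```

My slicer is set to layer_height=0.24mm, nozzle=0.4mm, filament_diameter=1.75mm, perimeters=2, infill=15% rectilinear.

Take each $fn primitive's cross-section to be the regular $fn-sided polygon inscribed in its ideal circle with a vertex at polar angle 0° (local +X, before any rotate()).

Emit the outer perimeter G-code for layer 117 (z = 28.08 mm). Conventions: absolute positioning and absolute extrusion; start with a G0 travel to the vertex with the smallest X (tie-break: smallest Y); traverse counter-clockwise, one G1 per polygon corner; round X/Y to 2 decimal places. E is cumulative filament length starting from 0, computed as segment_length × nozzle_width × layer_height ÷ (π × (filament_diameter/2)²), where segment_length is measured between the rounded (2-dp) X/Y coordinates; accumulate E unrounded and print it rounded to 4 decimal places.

At z = 28.08 mm: the cylinder does not reach this height (z outside [0, 24.5]); the cylinder at (4, 6): section is a regular 24-gon, circumradius r=5; the 29.5×8 cube at (-4, 2) contributes its full rectangle; Taking the union: the regions partially overlap (shared area 69.83 mm²), so overlapping operands fuse into one piece — 1 connected region. The outline is a single polygon with 18 vertices. Extrusion per mm of travel: 0.4 × 0.24 / (π × 0.875²) = 0.039912. Accumulating E over each segment gives final E = 3.0289.

G0 X-4.00 Y2.00 Z28.08
G1 X1.07 Y2.00 E0.2024
G1 X1.50 Y1.67 E0.2240
G1 X2.71 Y1.17 E0.2762
G1 X4.00 Y1.00 E0.3282
G1 X5.29 Y1.17 E0.3801
G1 X6.50 Y1.67 E0.4324
G1 X6.93 Y2.00 E0.4540
G1 X25.50 Y2.00 E1.1952
G1 X25.50 Y10.00 E1.5145
G1 X6.93 Y10.00 E2.2556
G1 X6.50 Y10.33 E2.2773
G1 X5.29 Y10.83 E2.3295
G1 X4.00 Y11.00 E2.3814
G1 X2.71 Y10.83 E2.4334
G1 X1.50 Y10.33 E2.4856
G1 X1.07 Y10.00 E2.5073
G1 X-4.00 Y10.00 E2.7096
G1 X-4.00 Y2.00 E3.0289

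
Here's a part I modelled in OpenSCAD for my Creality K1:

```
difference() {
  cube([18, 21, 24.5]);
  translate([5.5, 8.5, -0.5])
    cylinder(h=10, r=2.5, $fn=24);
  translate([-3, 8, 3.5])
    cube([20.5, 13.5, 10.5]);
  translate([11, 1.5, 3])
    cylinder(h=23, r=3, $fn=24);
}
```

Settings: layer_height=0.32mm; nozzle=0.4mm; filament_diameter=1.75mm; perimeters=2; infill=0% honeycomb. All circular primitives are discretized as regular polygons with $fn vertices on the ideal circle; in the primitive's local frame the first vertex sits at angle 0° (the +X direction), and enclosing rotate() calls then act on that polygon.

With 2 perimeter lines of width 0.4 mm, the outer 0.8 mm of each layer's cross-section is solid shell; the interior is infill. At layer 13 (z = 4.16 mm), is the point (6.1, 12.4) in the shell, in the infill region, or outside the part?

outside

At z = 4.16 mm: the cube (footprint 18×21) is included at this height; the r=2.5 cylinder at (5.5, 8.5) gives a regular 24-gon of circumradius 2.5 (constant along its height); the cube at (-3, 8) (footprint 20.5×13.5) is included at this height; the cylinder at (11, 1.5): section is a regular 24-gon, circumradius r=3; Taking the first minus the rest: starting from the 18×21 cube, the r=2.5 cylinder at (5.5, 8.5) lies wholly inside it (removes its full 19.41 mm² and its 15.66 mm outline becomes a hole wall); the 20.5×13.5 cube at (-3, 8) partially overlaps it — only the 215.33 mm² overlap (of its 276.75 mm²) is removed, clipping the outline; the r=3 cylinder at (11, 1.5) partially overlaps it — only the 22.53 mm² overlap (of its 27.95 mm²) is removed, clipping the outline — 1 connected region. Overall, the cross-section is a single solid region. The nearest boundary edge runs (7.91, 7.85)→(7.93, 8.00); distance from the point to it = 4.77 mm. The point is not inside any of the regions above, so it lies outside the cross-section (4.77 mm from the nearest boundary).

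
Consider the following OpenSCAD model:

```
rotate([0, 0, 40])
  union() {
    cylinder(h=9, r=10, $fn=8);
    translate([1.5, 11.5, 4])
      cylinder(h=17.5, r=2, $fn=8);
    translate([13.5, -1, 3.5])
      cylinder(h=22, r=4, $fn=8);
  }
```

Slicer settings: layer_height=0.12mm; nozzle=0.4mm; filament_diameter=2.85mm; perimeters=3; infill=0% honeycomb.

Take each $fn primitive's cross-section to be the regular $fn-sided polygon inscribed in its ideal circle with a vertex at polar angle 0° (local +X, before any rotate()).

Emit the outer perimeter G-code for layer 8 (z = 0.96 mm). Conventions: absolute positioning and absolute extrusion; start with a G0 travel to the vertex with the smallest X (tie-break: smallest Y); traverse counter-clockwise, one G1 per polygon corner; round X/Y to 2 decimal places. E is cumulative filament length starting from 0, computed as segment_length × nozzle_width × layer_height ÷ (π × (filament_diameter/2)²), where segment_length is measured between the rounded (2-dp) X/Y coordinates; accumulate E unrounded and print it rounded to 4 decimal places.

G0 X-9.96 Y0.87 Z0.96
G1 X-7.66 Y-6.43 E0.0576
G1 X-0.87 Y-9.96 E0.1152
G1 X6.43 Y-7.66 E0.1728
G1 X9.96 Y-0.87 E0.2303
G1 X7.66 Y6.43 E0.2879
G1 X0.87 Y9.96 E0.3455
G1 X-6.43 Y7.66 E0.4031
G1 X-9.96 Y0.87 E0.4607

At z = 0.96 mm: the cylinder: section is a regular 8-gon, circumradius r=10; the cylinder at (1.5, 11.5) is not intersected at this z (z outside [4, 21.5]); the cylinder at (13.5, -1) does not reach this height (z outside [3.5, 25.5]); Taking the union: only the r=10 cylinder is present, so the union is just that shape — 1 connected region; (rotated 40° about Z; rotation is an isometry so areas/perimeters/island counts are preserved). The outline is a single polygon with 8 vertices. Extrusion per mm of travel: 0.4 × 0.12 / (π × 1.425²) = 0.007524. Accumulating E over each segment gives final E = 0.4607.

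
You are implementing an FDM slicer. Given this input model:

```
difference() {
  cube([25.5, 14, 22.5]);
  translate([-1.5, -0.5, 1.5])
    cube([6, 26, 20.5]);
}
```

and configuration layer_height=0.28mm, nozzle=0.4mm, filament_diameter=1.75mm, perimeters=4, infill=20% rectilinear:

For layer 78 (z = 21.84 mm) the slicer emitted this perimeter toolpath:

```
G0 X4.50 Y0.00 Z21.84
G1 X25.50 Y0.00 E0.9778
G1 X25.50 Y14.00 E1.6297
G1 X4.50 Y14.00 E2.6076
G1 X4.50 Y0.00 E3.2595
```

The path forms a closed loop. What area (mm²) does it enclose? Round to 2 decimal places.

Apply the shoelace formula to the sequence of (X, Y) vertices; enclosed area = 294.00 mm².

294.00 mm²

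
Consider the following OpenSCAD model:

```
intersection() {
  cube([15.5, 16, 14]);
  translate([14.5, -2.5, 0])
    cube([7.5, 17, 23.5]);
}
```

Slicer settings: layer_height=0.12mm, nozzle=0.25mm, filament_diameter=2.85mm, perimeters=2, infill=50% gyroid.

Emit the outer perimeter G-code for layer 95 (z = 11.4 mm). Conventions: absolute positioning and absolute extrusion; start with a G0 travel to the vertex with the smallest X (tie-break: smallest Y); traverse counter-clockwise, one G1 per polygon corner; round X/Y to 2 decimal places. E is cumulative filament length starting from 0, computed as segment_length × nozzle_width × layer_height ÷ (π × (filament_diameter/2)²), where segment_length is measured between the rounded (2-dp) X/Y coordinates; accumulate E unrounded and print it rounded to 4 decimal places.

G0 X14.50 Y0.00 Z11.40
G1 X15.50 Y0.00 E0.0047
G1 X15.50 Y14.50 E0.0729
G1 X14.50 Y14.50 E0.0776
G1 X14.50 Y0.00 E0.1458

At z = 11.4 mm: the 15.5×16 cube contributes its full rectangle; the cube at (14.5, -2.5) (footprint 7.5×17) is included at this height; After intersecting: the 7.5×17 cube at (14.5, -2.5) partially overlaps the 15.5×16 cube; clipping to the common part keeps 14.50 mm² — 1 connected region. The outline is a single polygon with 4 vertices. Extrusion per mm of travel: 0.25 × 0.12 / (π × 1.425²) = 0.004703. Accumulating E over each segment gives final E = 0.1458.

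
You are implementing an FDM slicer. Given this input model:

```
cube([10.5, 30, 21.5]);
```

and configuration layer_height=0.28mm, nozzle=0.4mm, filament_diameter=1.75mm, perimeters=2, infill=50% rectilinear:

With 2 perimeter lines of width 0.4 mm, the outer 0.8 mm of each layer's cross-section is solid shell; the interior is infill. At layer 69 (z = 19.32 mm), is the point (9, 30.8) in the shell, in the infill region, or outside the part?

At z = 19.32 mm: the 10.5×30 cube contributes its full rectangle. Overall, the cross-section is a single solid region. The nearest boundary edge runs (10.50, 30.00)→(0.00, 30.00); distance from the point to it = 0.80 mm. The point is not inside any of the regions above, so it lies outside the cross-section (0.80 mm from the nearest boundary).

outside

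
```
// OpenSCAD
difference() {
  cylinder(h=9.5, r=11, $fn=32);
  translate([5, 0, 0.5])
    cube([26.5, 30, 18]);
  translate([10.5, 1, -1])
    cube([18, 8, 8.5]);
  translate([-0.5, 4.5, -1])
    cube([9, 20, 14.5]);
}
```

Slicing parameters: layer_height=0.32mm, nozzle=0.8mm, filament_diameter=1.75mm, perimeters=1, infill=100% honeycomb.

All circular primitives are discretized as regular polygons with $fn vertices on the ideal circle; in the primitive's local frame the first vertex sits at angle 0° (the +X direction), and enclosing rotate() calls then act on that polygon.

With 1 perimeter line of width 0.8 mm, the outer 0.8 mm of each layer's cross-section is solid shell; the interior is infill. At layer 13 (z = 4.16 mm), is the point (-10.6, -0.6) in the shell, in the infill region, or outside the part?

At z = 4.16 mm: the r=11 cylinder gives a regular 32-gon of circumradius 11 (constant along its height); the cube at (5, 0) is present — its section is the full 26.5×30 rectangle; the cube at (10.5, 1) is present — its section is the full 18×8 rectangle; the cube at (-0.5, 4.5) (footprint 9×20) is included at this height; Subtracting the remaining from the first: starting from the r=11 cylinder, the 26.5×30 cube at (5, 0) partially overlaps it — only the 41.56 mm² overlap (of its 795.00 mm²) is removed, clipping the outline; the 18×8 cube at (10.5, 1) misses the remaining region (no effect); the 9×20 cube at (-0.5, 4.5) partially overlaps it — only the 33.60 mm² overlap (of its 180.00 mm²) is removed, clipping the outline — 1 connected region. Overall, the cross-section is a single solid region. The nearest boundary edge runs (-10.79, -2.15)→(-11.00, 0.00); distance from the point to it = 0.34 mm. The point is inside the cross-section, 0.34 mm from the nearest boundary — within the 0.8 mm shell band (1 × 0.8).

shell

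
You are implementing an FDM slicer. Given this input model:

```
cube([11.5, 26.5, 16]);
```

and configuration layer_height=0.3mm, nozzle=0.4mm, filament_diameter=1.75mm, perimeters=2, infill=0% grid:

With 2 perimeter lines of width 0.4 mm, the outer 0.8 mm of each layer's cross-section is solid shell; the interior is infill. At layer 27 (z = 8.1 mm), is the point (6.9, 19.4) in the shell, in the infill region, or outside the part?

infill

At z = 8.1 mm: the 11.5×26.5 cube contributes its full rectangle. Overall, the cross-section is a single solid region. The nearest boundary edge runs (11.50, 0.00)→(11.50, 26.50); distance from the point to it = 4.60 mm. The point is inside the cross-section and 4.60 mm from the nearest boundary — more than the 0.8 mm shell width (2 × 0.4), so it's in the infill interior.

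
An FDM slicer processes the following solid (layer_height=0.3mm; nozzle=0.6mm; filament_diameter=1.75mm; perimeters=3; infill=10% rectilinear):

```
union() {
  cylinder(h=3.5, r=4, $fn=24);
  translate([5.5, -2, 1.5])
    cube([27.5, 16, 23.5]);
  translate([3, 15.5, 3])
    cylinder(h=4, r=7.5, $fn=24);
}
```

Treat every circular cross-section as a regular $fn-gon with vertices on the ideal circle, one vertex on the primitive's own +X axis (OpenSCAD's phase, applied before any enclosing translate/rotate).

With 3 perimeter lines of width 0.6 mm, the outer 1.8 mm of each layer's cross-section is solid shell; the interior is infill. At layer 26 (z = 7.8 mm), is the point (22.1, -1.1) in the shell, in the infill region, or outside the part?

At z = 7.8 mm: the cylinder does not reach this height (z outside [0, 3.5]); the 27.5×16 cube at (5.5, -2) contributes its full rectangle; the cylinder at (3, 15.5) is absent (z outside [3, 7]); Merging all regions: only the 27.5×16 cube at (5.5, -2) is present, so the union is just that shape — 1 connected region. Overall, the cross-section is a single solid region. The nearest boundary edge runs (5.50, -2.00)→(33.00, -2.00); distance from the point to it = 0.90 mm. The point is inside the cross-section, 0.90 mm from the nearest boundary — within the 1.8 mm shell band (3 × 0.6).

shell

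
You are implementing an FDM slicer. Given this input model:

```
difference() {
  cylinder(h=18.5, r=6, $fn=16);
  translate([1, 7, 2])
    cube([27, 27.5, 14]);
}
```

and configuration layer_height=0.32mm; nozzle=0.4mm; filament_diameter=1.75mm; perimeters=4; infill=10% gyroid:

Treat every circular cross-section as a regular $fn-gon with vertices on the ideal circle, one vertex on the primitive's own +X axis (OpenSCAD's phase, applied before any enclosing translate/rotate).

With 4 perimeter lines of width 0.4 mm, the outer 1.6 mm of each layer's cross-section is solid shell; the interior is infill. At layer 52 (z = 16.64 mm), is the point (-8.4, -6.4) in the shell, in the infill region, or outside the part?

At z = 16.64 mm: the r=6 cylinder gives a regular 16-gon of circumradius 6 (constant along its height); the cube at (1, 7) is absent (z outside [2, 16]); After the difference (first − rest): none of the subtracted shapes is present at this height, so the r=6 cylinder is unchanged — 1 connected region. Overall, the cross-section is a single solid region. The nearest boundary edge runs (-5.54, -2.30)→(-4.24, -4.24); distance from the point to it = 4.66 mm. The point is not inside any of the regions above, so it lies outside the cross-section (4.66 mm from the nearest boundary).

outside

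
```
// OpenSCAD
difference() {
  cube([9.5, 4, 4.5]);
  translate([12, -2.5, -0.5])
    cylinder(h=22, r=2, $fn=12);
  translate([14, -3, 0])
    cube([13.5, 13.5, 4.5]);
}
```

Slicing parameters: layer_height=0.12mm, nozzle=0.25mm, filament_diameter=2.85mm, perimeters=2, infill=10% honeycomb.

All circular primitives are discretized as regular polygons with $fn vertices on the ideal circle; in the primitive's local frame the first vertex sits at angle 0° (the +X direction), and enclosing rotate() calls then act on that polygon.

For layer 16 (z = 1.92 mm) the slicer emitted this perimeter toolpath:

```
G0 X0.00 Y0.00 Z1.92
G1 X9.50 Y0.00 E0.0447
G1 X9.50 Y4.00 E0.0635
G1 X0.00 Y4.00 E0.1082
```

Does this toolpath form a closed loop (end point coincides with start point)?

Start point (G0): (0.00, 0.00). End point (last G1): the path does not return to the start — open.

no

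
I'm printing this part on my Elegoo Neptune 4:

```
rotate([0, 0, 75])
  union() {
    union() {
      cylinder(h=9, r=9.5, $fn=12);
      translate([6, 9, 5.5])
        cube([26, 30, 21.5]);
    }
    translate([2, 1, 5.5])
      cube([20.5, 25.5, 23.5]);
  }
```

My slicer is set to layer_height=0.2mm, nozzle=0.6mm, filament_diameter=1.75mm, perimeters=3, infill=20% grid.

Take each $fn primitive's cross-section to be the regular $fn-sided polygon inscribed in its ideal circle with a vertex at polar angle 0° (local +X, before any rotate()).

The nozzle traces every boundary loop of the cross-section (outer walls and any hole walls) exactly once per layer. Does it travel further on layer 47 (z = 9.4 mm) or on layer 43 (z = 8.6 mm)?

layer 43 (z = 8.6 mm)

Layer 47 (z = 9.4): the cylinder is absent (z outside [0, 9]); the cube at (6, 9) is present — its section is the full 26×30 rectangle (perimeter 112.00 mm); Merging all regions: only the 26×30 cube at (6, 9) is present, so the union is just that shape — boundary = 112.00 mm; the cube at (2, 1) is present — its section is the full 20.5×25.5 rectangle (perimeter 92.00 mm); Merging all regions: the regions partially overlap (shared area 288.75 mm²), so the edge portions inside another operand are dropped and the merged outline is re-measured after clipping — boundary = 136.00 mm; (whole slice rotated 75° about Z — lengths, areas and connectivity unchanged). So its perimeter = 136.00 mm. Layer 43 (z = 8.6): the r=9.5 cylinder gives a regular 12-gon of circumradius 9.5 (constant along its height) (perimeter = 2·12·9.500·sin(180°/12) = 59.01 mm); the 26×30 cube at (6, 9) contributes its full rectangle (perimeter 112.00 mm); Combining (union): the 2 present regions are separate (no shared area or edge), so areas and boundary lengths simply add and each stays a separate island — boundary = 171.01 mm; the cube at (2, 1) (footprint 20.5×25.5) is included at this height (perimeter 92.00 mm); Merging all regions: the regions partially overlap (shared area 330.61 mm²), so the edge portions inside another operand are dropped and the merged outline is re-measured after clipping — boundary = 168.17 mm; (rotated 75° about Z; rotation is an isometry so areas/perimeters/island counts are preserved). So its perimeter = 168.17 mm. Layer 43 is larger (168.17 vs 136.00 mm).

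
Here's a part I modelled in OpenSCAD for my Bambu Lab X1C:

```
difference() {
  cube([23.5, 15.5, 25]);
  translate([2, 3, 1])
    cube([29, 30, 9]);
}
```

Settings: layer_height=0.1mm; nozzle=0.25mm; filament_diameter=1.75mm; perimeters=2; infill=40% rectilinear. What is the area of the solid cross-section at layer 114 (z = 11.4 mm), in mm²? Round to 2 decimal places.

At z = 11.4 mm: the cube is present — its section is the full 23.5×15.5 rectangle (area 364.25 mm²); the cube at (2, 3) is not intersected at this z (z outside [1, 10]); Taking the first minus the rest: none of the subtracted shapes is present at this height, so the 23.5×15.5 cube is unchanged — area = 364.25 mm². Overall, the cross-section is a single solid region. Net area = 364.25 mm².

364.25 mm²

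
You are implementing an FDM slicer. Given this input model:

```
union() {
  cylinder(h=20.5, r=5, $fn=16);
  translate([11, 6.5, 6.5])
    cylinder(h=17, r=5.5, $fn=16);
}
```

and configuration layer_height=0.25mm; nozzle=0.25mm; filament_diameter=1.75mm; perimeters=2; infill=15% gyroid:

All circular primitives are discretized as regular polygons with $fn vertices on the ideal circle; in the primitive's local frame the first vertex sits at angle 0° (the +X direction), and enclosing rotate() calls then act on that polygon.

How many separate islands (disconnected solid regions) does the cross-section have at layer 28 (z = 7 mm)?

At z = 7 mm: the cylinder: section is a regular 16-gon, circumradius r=5; the r=5.5 cylinder at (11, 6.5) gives a regular 16-gon of circumradius 5.5 (constant along its height); Combining (union): the 2 present regions are separate (no shared area or edge), so areas and boundary lengths simply add and each stays a separate island — 2 connected regions. Overall, the cross-section has 2 separate islands. Island count = 2.

2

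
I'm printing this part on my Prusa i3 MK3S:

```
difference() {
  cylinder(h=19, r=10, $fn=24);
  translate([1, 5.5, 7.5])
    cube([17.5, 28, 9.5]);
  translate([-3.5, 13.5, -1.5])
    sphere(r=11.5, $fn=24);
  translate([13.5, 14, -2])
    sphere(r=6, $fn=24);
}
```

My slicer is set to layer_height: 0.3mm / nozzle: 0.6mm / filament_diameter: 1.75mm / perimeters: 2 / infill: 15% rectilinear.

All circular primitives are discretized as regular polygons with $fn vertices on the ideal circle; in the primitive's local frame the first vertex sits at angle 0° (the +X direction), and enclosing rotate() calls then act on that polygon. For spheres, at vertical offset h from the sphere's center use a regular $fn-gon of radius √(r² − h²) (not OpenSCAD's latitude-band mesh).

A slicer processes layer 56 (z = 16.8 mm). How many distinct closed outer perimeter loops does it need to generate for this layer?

1

At z = 16.8 mm: the r=10 cylinder gives a regular 24-gon of circumradius 10 (constant along its height); the 17.5×28 cube at (1, 5.5) contributes its full rectangle; the sphere at (-3.5, 13.5) does not reach this height (|z−center|=18.300 > r=11.5); the sphere at (13.5, 14) does not reach this height (|z−center|=18.800 > r=6); After the difference (first − rest): starting from the r=10 cylinder, the 17.5×28 cube at (1, 5.5) partially overlaps it — only the 21.44 mm² overlap (of its 490.00 mm²) is removed, clipping the outline — 1 connected region. The result has 1 disconnected region.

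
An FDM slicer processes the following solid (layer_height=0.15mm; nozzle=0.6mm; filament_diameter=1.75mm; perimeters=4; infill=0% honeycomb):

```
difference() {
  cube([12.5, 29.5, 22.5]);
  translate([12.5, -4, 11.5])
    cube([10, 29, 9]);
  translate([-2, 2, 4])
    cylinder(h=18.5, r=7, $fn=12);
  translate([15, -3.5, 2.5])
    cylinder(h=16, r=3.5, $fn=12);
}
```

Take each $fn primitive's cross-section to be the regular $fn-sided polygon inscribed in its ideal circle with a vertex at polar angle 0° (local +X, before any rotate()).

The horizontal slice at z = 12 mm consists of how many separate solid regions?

1

At z = 12 mm: the cube is present — its section is the full 12.5×29.5 rectangle; the cube at (12.5, -4) (footprint 10×29) is included at this height; the r=7 cylinder at (-2, 2) gives a regular 12-gon of circumradius 7 (constant along its height); the r=3.5 cylinder at (15, -3.5) contributes a regular 12-gon of circumradius 3.5; Taking the first minus the rest: starting from the 12.5×29.5 cube, the 10×29 cube at (12.5, -4) misses the remaining region (no effect); the r=7 cylinder at (-2, 2) partially overlaps it — only the 32.75 mm² overlap (of its 147.00 mm²) is removed, clipping the outline; the r=3.5 cylinder at (15, -3.5) misses the remaining region (no effect) — 1 connected region. The result has 1 disconnected region.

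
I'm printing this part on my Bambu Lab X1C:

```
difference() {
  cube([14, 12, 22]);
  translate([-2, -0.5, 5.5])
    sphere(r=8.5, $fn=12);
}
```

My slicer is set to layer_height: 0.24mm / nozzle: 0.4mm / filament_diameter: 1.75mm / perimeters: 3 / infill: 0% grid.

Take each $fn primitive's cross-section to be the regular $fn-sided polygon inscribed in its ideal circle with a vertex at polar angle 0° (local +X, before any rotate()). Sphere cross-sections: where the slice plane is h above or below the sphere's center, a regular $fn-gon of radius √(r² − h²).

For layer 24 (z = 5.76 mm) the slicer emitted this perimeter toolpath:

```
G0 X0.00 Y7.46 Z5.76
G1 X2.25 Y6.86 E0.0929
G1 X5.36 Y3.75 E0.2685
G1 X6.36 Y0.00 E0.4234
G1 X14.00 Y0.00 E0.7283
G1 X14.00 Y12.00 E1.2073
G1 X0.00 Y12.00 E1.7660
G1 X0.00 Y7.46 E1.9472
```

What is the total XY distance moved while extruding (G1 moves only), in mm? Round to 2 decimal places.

Sum the Euclidean lengths of each G1 segment: total = 48.79 mm.

48.79 mm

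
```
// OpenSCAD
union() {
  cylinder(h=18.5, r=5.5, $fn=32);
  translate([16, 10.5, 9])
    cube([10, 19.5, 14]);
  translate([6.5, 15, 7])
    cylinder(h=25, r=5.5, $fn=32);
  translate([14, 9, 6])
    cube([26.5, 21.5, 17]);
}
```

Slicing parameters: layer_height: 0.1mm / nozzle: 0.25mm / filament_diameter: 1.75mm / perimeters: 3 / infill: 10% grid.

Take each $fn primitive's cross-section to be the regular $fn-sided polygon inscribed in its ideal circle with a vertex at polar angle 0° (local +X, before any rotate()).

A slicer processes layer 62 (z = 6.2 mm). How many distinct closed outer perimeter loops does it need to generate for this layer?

At z = 6.2 mm: the r=5.5 cylinder contributes a regular 32-gon of circumradius 5.5; the cube at (16, 10.5) is not intersected at this z (z outside [9, 23]); the cylinder at (6.5, 15) is absent (z outside [7, 32]); the 26.5×21.5 cube at (14, 9) contributes its full rectangle; Taking the union: the 2 present regions are separate (no shared area or edge), so areas and boundary lengths simply add and each stays a separate island — 2 connected regions. The result has 2 disconnected regions.

2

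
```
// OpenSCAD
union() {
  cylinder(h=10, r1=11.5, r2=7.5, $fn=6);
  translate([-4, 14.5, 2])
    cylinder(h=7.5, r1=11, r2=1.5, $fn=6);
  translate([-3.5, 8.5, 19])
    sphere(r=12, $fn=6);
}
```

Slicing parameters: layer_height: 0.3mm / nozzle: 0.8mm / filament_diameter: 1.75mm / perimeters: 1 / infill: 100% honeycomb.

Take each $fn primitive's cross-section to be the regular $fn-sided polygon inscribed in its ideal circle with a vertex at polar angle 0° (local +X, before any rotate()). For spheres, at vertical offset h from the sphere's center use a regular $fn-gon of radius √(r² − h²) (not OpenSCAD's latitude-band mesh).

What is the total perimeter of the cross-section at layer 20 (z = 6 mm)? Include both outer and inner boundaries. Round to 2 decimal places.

At z = 6 mm: the cone contributes a regular 6-gon of circumradius 9.100 (interpolated between r1=11.5 and r2=7.5 at t=0.600) (perimeter = 2·6·9.100·sin(180°/6) = 54.60 mm); the cone at (-4, 14.5): at t=0.533 of its height the radius interpolates to r₁+(r₂−r₁)t = 5.933, giving a regular 6-gon of that circumradius (perimeter = 2·6·5.933·sin(180°/6) = 35.60 mm); the sphere at (-3.5, 8.5) is not intersected at this z (|z−center|=13.000 > r=12); Combining (union): the 2 present regions are separate (no shared area or edge), so areas and boundary lengths simply add and each stays a separate island — boundary = 90.20 mm. Overall, the cross-section has 2 separate islands. Total boundary length (outer) = 90.20 mm.

90.20 mm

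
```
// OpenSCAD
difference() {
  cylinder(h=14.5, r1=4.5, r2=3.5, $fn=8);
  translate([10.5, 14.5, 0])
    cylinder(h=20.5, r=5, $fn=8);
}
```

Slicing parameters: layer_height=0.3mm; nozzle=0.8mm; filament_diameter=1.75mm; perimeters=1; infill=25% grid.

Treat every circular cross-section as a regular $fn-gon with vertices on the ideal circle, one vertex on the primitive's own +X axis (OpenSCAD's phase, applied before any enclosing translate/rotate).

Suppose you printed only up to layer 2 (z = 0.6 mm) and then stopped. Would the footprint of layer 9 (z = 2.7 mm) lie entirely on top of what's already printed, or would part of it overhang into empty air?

Compare the two slices. At z = 0.6: the cone: at t=0.041 of its height the radius interpolates to r₁+(r₂−r₁)t = 4.459, giving a regular 8-gon of that circumradius (area = (8/2)·4.459²·sin(360°/8) = 56.23 mm²); the cylinder at (10.5, 14.5): section is a regular 8-gon, circumradius r=5 (area = (8/2)·5.000²·sin(360°/8) = 70.71 mm²); Subtracting the remaining from the first: starting from the cone (56.23 mm²), the r=5 cylinder at (10.5, 14.5) misses the remaining region (no effect) — area = 56.23 mm². At z = 2.7: the cone: at t=0.186 of its height the radius interpolates to r₁+(r₂−r₁)t = 4.314, giving a regular 8-gon of that circumradius (area = (8/2)·4.314²·sin(360°/8) = 52.63 mm²); the r=5 cylinder at (10.5, 14.5) contributes a regular 8-gon of circumradius 5 (area = (8/2)·5.000²·sin(360°/8) = 70.71 mm²); Taking the first minus the rest: starting from the cone (52.63 mm²), the r=5 cylinder at (10.5, 14.5) misses the remaining region (no effect) — area = 52.63 mm². Checking containment: the cross-section at z = 2.7 is a subset of the cross-section at z = 0.6.

entirely on top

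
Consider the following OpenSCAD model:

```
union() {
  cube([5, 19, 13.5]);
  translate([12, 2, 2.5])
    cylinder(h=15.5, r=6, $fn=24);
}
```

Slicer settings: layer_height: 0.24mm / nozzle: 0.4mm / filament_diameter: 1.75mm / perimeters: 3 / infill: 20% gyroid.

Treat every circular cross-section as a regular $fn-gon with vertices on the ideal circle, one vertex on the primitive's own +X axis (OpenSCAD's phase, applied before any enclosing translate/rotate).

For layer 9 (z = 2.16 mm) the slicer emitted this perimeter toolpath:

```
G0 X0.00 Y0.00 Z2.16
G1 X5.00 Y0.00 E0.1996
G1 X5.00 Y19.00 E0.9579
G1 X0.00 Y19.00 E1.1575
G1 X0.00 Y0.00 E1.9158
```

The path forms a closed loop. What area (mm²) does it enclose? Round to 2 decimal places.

Apply the shoelace formula to the sequence of (X, Y) vertices; enclosed area = 95.00 mm².

95.00 mm²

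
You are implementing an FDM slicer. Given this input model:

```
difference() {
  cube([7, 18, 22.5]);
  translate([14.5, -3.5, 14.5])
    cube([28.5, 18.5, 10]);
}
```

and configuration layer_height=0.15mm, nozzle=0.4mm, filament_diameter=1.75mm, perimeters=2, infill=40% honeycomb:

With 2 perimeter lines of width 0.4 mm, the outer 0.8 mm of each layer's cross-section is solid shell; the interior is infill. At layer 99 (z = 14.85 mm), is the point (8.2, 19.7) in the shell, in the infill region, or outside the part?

outside

At z = 14.85 mm: the cube is present — its section is the full 7×18 rectangle; the cube at (14.5, -3.5) is present — its section is the full 28.5×18.5 rectangle; Taking the first minus the rest: starting from the 7×18 cube, the 28.5×18.5 cube at (14.5, -3.5) misses the remaining region (no effect) — 1 connected region. Overall, the cross-section is a single solid region. The nearest boundary edge runs (0.00, 18.00)→(7.00, 18.00); distance from the point to it = 2.08 mm. The point is not inside any of the regions above, so it lies outside the cross-section (2.08 mm from the nearest boundary).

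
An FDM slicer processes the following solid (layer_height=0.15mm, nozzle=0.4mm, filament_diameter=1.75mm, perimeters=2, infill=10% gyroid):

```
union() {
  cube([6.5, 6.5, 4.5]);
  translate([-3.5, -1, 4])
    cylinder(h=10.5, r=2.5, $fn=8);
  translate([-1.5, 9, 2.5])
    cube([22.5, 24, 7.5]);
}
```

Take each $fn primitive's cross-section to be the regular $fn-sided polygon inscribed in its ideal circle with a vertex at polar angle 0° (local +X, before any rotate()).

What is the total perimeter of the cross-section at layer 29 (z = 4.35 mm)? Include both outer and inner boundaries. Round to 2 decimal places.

134.31 mm

At z = 4.35 mm: the cube is present — its section is the full 6.5×6.5 rectangle (perimeter 26.00 mm); the cylinder at (-3.5, -1): section is a regular 8-gon, circumradius r=2.5 (perimeter = 2·8·2.500·sin(180°/8) = 15.31 mm); the cube at (-1.5, 9) (footprint 22.5×24) is included at this height (perimeter 93.00 mm); Combining (union): the 3 present regions are separate (no shared area or edge), so areas and boundary lengths simply add and each stays a separate island — boundary = 134.31 mm. Overall, the cross-section has 3 separate islands. Total boundary length (outer) = 134.31 mm.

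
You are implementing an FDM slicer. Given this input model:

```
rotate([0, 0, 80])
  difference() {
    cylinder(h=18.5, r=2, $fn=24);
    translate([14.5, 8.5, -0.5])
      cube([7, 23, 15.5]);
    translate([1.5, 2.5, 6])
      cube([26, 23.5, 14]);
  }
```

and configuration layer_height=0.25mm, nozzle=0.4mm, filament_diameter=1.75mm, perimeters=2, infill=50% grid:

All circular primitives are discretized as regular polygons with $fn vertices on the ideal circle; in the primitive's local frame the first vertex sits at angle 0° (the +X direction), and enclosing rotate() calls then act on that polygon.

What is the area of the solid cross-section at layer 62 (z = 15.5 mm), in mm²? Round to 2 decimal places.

12.42 mm²

At z = 15.5 mm: the r=2 cylinder contributes a regular 24-gon of circumradius 2 (area = (24/2)·2.000²·sin(360°/24) = 12.42 mm²); the cube at (14.5, 8.5) does not reach this height (z outside [-0.5, 15]); the cube at (1.5, 2.5) (footprint 26×23.5) is included at this height (area 611.00 mm²); Taking the first minus the rest: starting from the r=2 cylinder (12.42 mm²), the 26×23.5 cube at (1.5, 2.5) misses the remaining region (no effect) — area = 12.42 mm²; (whole slice rotated 80° about Z — lengths, areas and connectivity unchanged). Overall, the cross-section is a single solid region. Net area = 12.42 mm².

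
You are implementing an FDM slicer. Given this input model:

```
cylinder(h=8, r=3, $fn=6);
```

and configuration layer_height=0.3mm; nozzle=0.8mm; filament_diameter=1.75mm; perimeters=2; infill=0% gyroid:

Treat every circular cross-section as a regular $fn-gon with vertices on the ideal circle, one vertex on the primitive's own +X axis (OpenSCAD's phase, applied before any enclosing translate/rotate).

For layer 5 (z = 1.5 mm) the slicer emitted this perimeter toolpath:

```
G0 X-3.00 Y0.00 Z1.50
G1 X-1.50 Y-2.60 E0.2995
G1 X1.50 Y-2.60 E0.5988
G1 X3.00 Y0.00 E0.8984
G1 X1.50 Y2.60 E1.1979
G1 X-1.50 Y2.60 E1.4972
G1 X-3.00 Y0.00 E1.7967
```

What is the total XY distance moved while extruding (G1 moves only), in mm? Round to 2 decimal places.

Sum the Euclidean lengths of each G1 segment: total = 18.01 mm.

18.01 mm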